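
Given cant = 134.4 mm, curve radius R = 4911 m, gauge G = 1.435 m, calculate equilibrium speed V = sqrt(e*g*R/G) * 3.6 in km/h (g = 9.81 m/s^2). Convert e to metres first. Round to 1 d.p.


Convert cant: e = 134.4 mm = 0.1344 m
V_ms = sqrt(0.1344 * 9.81 * 4911 / 1.435)
V_ms = sqrt(4512.178888) = 67.1728 m/s
V = 67.1728 * 3.6 = 241.8 km/h

241.8


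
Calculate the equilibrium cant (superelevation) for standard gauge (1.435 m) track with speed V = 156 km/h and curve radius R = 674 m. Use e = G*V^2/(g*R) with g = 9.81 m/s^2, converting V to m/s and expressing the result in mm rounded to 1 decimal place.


Convert speed: V = 156 / 3.6 = 43.3333 m/s
Apply formula: e = 1.435 * 43.3333^2 / (9.81 * 674)
e = 1.435 * 1877.7778 / 6611.94
e = 0.407537 m = 407.5 mm

407.5


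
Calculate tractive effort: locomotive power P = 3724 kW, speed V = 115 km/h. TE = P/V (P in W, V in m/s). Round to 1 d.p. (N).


Convert: P = 3724 kW = 3724000 W
V = 115 / 3.6 = 31.9444 m/s
TE = 3724000 / 31.9444
TE = 116577.4 N

116577.4


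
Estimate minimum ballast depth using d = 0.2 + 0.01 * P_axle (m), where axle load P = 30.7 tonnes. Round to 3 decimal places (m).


d = 0.2 + 0.01 * 30.7
d = 0.2 + 0.307
d = 0.507 m

0.507


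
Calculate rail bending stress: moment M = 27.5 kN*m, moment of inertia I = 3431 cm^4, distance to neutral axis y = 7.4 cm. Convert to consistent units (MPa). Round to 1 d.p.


Convert units:
M = 27.5 kN*m = 27500000 N*mm
y = 7.4 cm = 74 mm
I = 3431 cm^4 = 34310000 mm^4
sigma = 27500000 * 74 / 34310000
sigma = 59.3 MPa

59.3


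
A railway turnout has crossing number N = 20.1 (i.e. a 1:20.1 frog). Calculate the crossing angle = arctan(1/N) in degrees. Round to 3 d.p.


1/N = 1/20.1 = 0.049751
angle = arctan(0.049751) = 0.04971 rad
angle = 0.04971 * 180/pi = 2.848 degrees

2.848


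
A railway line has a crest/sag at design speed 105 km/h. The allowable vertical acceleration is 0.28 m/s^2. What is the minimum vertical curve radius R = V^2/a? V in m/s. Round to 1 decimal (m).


Convert speed: V = 105 / 3.6 = 29.1667 m/s
V^2 = 850.6944 m^2/s^2
R_v = 850.6944 / 0.28
R_v = 3038.2 m

3038.2


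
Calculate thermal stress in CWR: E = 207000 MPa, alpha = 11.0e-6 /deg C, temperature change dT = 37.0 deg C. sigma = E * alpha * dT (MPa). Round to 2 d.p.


sigma = E * alpha * dT
sigma = 207000 * 11.0e-6 * 37.0
sigma = 2.277 * 37.0
sigma = 84.25 MPa

84.25


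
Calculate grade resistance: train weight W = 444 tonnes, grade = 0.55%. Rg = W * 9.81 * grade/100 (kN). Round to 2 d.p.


Rg = W * 9.81 * grade / 100
Rg = 444 * 9.81 * 0.55 / 100
Rg = 4355.64 * 0.0055
Rg = 23.96 kN

23.96


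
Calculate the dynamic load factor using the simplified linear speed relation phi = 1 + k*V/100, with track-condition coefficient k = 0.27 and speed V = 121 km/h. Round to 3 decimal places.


phi = 1 + k * V / 100
phi = 1 + 0.27 * 121 / 100
phi = 1 + 0.3267
phi = 1.327

1.327


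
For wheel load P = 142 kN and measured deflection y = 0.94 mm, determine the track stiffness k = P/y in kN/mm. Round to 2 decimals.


Track stiffness k = P / y
k = 142 / 0.94
k = 151.06 kN/mm

151.06


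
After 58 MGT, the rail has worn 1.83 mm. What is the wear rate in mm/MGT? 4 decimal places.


Wear rate = total wear / cumulative tonnage
Rate = 1.83 / 58
Rate = 0.0316 mm/MGT

0.0316


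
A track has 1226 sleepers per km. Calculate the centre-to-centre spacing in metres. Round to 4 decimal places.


Spacing = 1000 m / number of sleepers
Spacing = 1000 / 1226
Spacing = 0.8157 m

0.8157


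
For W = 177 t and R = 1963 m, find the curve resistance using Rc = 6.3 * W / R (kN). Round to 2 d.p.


Rc = 6.3 * W / R
Rc = 6.3 * 177 / 1963
Rc = 1115.1 / 1963
Rc = 0.57 kN

0.57


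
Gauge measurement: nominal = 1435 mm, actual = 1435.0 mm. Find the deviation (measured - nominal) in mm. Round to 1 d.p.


Deviation = measured - nominal
Deviation = 1435.0 - 1435
Deviation = 0.0 mm

0.0


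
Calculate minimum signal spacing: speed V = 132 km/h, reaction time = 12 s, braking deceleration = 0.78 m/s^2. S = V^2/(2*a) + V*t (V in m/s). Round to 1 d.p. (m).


V = 132 / 3.6 = 36.6667 m/s
Braking distance = 36.6667^2 / (2*0.78) = 861.8234 m
Sighting distance = 36.6667 * 12 = 440.0 m
S = 861.8234 + 440.0 = 1301.8 m

1301.8


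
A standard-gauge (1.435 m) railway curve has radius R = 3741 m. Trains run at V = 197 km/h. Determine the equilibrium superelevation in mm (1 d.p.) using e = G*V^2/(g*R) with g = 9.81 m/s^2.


Convert speed: V = 197 / 3.6 = 54.7222 m/s
Apply formula: e = 1.435 * 54.7222^2 / (9.81 * 3741)
e = 1.435 * 2994.5216 / 36699.21
e = 0.117091 m = 117.1 mm

117.1


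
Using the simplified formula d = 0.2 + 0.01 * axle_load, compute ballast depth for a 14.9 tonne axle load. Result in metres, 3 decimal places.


d = 0.2 + 0.01 * 14.9
d = 0.2 + 0.149
d = 0.349 m

0.349


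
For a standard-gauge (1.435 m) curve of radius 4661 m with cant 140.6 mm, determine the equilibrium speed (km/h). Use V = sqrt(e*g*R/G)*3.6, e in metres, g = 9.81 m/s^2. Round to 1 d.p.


Convert cant: e = 140.6 mm = 0.1406 m
V_ms = sqrt(0.1406 * 9.81 * 4661 / 1.435)
V_ms = sqrt(4480.036269) = 66.9331 m/s
V = 66.9331 * 3.6 = 241.0 km/h

241.0


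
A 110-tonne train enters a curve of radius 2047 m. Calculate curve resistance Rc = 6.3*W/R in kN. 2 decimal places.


Rc = 6.3 * W / R
Rc = 6.3 * 110 / 2047
Rc = 693.0 / 2047
Rc = 0.34 kN

0.34


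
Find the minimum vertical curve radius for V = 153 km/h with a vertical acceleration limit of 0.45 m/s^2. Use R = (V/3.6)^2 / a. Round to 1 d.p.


Convert speed: V = 153 / 3.6 = 42.5 m/s
V^2 = 1806.25 m^2/s^2
R_v = 1806.25 / 0.45
R_v = 4013.9 m

4013.9


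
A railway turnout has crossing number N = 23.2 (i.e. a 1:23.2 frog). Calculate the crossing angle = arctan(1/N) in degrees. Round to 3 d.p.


1/N = 1/23.2 = 0.043103
angle = arctan(0.043103) = 0.043077 rad
angle = 0.043077 * 180/pi = 2.468 degrees

2.468


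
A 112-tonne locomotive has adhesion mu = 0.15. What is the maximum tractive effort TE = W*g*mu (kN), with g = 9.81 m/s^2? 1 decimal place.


TE_max = W * g * mu
TE_max = 112 * 9.81 * 0.15
TE_max = 1098.72 * 0.15
TE_max = 164.8 kN

164.8


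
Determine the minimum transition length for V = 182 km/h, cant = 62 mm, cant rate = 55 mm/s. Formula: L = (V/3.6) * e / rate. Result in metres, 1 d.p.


Convert speed: V = 182 / 3.6 = 50.5556 m/s
L = 50.5556 * 62 / 55
L = 3134.4444 / 55
L = 57.0 m

57.0


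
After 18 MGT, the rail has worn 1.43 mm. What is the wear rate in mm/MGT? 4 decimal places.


Wear rate = total wear / cumulative tonnage
Rate = 1.43 / 18
Rate = 0.0794 mm/MGT

0.0794


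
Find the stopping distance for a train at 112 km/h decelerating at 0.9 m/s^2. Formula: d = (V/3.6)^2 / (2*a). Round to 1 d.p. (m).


Convert speed: V = 112 / 3.6 = 31.1111 m/s
V^2 = 967.9012
d = 967.9012 / (2 * 0.9)
d = 967.9012 / 1.8
d = 537.7 m

537.7


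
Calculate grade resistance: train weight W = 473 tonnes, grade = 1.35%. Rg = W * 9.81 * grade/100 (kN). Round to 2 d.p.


Rg = W * 9.81 * grade / 100
Rg = 473 * 9.81 * 1.35 / 100
Rg = 4640.13 * 0.0135
Rg = 62.64 kN

62.64


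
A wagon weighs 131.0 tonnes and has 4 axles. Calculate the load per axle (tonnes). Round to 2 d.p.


Load per axle = total weight / number of axles
Load = 131.0 / 4
Load = 32.75 tonnes

32.75


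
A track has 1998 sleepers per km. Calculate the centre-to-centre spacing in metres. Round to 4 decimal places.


Spacing = 1000 m / number of sleepers
Spacing = 1000 / 1998
Spacing = 0.5005 m

0.5005


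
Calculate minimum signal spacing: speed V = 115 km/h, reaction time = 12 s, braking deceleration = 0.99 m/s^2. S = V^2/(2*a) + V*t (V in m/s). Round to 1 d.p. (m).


V = 115 / 3.6 = 31.9444 m/s
Braking distance = 31.9444^2 / (2*0.99) = 515.3775 m
Sighting distance = 31.9444 * 12 = 383.3333 m
S = 515.3775 + 383.3333 = 898.7 m

898.7


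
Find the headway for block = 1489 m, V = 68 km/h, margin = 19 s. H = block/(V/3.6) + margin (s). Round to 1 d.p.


V = 68 / 3.6 = 18.8889 m/s
Block traversal time = 1489 / 18.8889 = 78.8294 s
Headway = 78.8294 + 19
Headway = 97.8 s

97.8


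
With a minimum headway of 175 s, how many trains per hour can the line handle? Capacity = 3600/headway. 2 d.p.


Capacity = 3600 / headway
Capacity = 3600 / 175
Capacity = 20.57 trains/hour

20.57


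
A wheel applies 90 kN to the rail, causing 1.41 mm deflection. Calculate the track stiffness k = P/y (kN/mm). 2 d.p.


Track stiffness k = P / y
k = 90 / 1.41
k = 63.83 kN/mm

63.83


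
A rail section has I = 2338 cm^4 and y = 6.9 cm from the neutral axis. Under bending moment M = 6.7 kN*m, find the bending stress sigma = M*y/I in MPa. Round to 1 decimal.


Convert units:
M = 6.7 kN*m = 6700000 N*mm
y = 6.9 cm = 69 mm
I = 2338 cm^4 = 23380000 mm^4
sigma = 6700000 * 69 / 23380000
sigma = 19.8 MPa

19.8


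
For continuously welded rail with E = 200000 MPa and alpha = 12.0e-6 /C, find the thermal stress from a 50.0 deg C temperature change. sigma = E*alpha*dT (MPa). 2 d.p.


sigma = E * alpha * dT
sigma = 200000 * 12.0e-6 * 50.0
sigma = 2.4 * 50.0
sigma = 120.00 MPa

120.00


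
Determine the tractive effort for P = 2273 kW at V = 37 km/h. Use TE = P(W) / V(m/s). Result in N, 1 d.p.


Convert: P = 2273 kW = 2273000 W
V = 37 / 3.6 = 10.2778 m/s
TE = 2273000 / 10.2778
TE = 221156.8 N

221156.8


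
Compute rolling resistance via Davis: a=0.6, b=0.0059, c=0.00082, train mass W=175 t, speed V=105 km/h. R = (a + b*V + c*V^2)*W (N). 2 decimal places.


b*V = 0.0059 * 105 = 0.6195
c*V^2 = 0.00082 * 11025 = 9.0405
R_per_t = 0.6 + 0.6195 + 9.0405 = 10.26 N/t
R_total = 10.26 * 175 = 1795.50 N

1795.50


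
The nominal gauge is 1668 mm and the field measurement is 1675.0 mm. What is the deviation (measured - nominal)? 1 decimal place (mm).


Deviation = measured - nominal
Deviation = 1675.0 - 1668
Deviation = 7.0 mm

7.0


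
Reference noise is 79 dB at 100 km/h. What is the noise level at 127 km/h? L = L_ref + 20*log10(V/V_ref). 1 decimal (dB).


V/V_ref = 127 / 100 = 1.27
log10(1.27) = 0.103804
20 * 0.103804 = 2.0761
L = 79 + 2.0761 = 81.1 dB

81.1


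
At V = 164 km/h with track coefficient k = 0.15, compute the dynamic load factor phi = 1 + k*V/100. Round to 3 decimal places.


phi = 1 + k * V / 100
phi = 1 + 0.15 * 164 / 100
phi = 1 + 0.246
phi = 1.246

1.246


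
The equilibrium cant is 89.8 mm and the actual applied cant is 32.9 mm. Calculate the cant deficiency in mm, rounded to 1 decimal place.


Cant deficiency = equilibrium cant - actual cant
CD = 89.8 - 32.9
CD = 56.9 mm

56.9


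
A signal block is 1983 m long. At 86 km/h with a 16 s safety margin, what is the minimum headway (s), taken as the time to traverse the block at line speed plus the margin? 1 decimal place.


V = 86 / 3.6 = 23.8889 m/s
Block traversal time = 1983 / 23.8889 = 83.0093 s
Headway = 83.0093 + 16
Headway = 99.0 s

99.0


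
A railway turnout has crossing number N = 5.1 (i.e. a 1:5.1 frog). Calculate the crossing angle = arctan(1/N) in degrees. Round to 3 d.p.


1/N = 1/5.1 = 0.196078
angle = arctan(0.196078) = 0.193622 rad
angle = 0.193622 * 180/pi = 11.094 degrees

11.094


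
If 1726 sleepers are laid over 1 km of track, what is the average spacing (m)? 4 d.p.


Spacing = 1000 m / number of sleepers
Spacing = 1000 / 1726
Spacing = 0.5794 m

0.5794


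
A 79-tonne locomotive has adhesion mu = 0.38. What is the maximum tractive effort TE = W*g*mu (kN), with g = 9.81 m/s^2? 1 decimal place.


TE_max = W * g * mu
TE_max = 79 * 9.81 * 0.38
TE_max = 774.99 * 0.38
TE_max = 294.5 kN

294.5


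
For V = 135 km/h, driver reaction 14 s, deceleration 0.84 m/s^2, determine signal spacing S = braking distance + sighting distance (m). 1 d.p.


V = 135 / 3.6 = 37.5 m/s
Braking distance = 37.5^2 / (2*0.84) = 837.0536 m
Sighting distance = 37.5 * 14 = 525.0 m
S = 837.0536 + 525.0 = 1362.1 m

1362.1


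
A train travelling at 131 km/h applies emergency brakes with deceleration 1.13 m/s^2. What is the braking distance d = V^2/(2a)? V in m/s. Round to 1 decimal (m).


Convert speed: V = 131 / 3.6 = 36.3889 m/s
V^2 = 1324.1512
d = 1324.1512 / (2 * 1.13)
d = 1324.1512 / 2.26
d = 585.9 m

585.9


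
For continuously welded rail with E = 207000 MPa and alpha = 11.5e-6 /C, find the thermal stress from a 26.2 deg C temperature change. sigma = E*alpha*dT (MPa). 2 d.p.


sigma = E * alpha * dT
sigma = 207000 * 11.5e-6 * 26.2
sigma = 2.3805 * 26.2
sigma = 62.37 MPa

62.37


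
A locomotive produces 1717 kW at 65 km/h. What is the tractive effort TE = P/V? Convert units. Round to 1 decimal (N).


Convert: P = 1717 kW = 1717000 W
V = 65 / 3.6 = 18.0556 m/s
TE = 1717000 / 18.0556
TE = 95095.4 N

95095.4


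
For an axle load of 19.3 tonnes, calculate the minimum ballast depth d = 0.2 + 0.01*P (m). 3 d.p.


d = 0.2 + 0.01 * 19.3
d = 0.2 + 0.193
d = 0.393 m

0.393


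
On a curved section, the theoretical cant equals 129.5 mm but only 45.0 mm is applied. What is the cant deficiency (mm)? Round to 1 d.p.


Cant deficiency = equilibrium cant - actual cant
CD = 129.5 - 45.0
CD = 84.5 mm

84.5


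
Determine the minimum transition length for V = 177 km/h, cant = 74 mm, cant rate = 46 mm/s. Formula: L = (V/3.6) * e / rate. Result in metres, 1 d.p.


Convert speed: V = 177 / 3.6 = 49.1667 m/s
L = 49.1667 * 74 / 46
L = 3638.3333 / 46
L = 79.1 m

79.1


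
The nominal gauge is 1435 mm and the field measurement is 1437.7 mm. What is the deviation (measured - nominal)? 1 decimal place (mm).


Deviation = measured - nominal
Deviation = 1437.7 - 1435
Deviation = 2.7 mm

2.7


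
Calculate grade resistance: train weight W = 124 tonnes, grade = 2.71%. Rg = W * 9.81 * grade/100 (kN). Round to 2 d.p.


Rg = W * 9.81 * grade / 100
Rg = 124 * 9.81 * 2.71 / 100
Rg = 1216.44 * 0.0271
Rg = 32.97 kN

32.97


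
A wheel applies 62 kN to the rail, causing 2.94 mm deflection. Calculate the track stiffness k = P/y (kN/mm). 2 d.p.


Track stiffness k = P / y
k = 62 / 2.94
k = 21.09 kN/mm

21.09


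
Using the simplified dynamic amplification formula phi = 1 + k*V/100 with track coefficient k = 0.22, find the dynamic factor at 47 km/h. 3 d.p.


phi = 1 + k * V / 100
phi = 1 + 0.22 * 47 / 100
phi = 1 + 0.1034
phi = 1.103

1.103


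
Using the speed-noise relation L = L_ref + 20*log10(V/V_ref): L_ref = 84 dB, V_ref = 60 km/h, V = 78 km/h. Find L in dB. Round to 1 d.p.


V/V_ref = 78 / 60 = 1.3
log10(1.3) = 0.113943
20 * 0.113943 = 2.2789
L = 84 + 2.2789 = 86.3 dB

86.3


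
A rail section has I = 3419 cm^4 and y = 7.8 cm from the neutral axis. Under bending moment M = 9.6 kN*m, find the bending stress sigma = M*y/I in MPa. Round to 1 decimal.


Convert units:
M = 9.6 kN*m = 9600000 N*mm
y = 7.8 cm = 78 mm
I = 3419 cm^4 = 34190000 mm^4
sigma = 9600000 * 78 / 34190000
sigma = 21.9 MPa

21.9


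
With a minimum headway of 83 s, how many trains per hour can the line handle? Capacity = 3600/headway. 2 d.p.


Capacity = 3600 / headway
Capacity = 3600 / 83
Capacity = 43.37 trains/hour

43.37


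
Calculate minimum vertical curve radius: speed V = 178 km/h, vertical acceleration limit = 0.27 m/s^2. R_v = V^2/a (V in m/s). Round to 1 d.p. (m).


Convert speed: V = 178 / 3.6 = 49.4444 m/s
V^2 = 2444.7531 m^2/s^2
R_v = 2444.7531 / 0.27
R_v = 9054.6 m

9054.6


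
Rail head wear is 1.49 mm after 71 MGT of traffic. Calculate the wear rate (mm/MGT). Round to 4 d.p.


Wear rate = total wear / cumulative tonnage
Rate = 1.49 / 71
Rate = 0.0210 mm/MGT

0.0210


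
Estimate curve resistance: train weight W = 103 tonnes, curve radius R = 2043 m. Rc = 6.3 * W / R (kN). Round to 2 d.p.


Rc = 6.3 * W / R
Rc = 6.3 * 103 / 2043
Rc = 648.9 / 2043
Rc = 0.32 kN

0.32


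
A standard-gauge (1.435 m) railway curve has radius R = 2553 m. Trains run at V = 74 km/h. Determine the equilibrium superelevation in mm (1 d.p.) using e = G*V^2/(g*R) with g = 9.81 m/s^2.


Convert speed: V = 74 / 3.6 = 20.5556 m/s
Apply formula: e = 1.435 * 20.5556^2 / (9.81 * 2553)
e = 1.435 * 422.5309 / 25044.93
e = 0.02421 m = 24.2 mm

24.2


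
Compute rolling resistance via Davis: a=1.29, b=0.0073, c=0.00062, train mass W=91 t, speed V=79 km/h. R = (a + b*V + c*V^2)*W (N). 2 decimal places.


b*V = 0.0073 * 79 = 0.5767
c*V^2 = 0.00062 * 6241 = 3.86942
R_per_t = 1.29 + 0.5767 + 3.86942 = 5.73612 N/t
R_total = 5.73612 * 91 = 521.99 N

521.99


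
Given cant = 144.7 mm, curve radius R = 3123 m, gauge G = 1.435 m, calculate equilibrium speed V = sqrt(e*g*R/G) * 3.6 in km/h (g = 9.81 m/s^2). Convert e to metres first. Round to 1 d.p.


Convert cant: e = 144.7 mm = 0.1447 m
V_ms = sqrt(0.1447 * 9.81 * 3123 / 1.435)
V_ms = sqrt(3089.282482) = 55.5813 m/s
V = 55.5813 * 3.6 = 200.1 km/h

200.1


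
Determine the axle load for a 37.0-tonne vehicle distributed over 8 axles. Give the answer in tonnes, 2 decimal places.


Load per axle = total weight / number of axles
Load = 37.0 / 8
Load = 4.63 tonnes

4.63


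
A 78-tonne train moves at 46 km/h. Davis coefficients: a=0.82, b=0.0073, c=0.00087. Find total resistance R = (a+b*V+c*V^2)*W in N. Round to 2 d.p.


b*V = 0.0073 * 46 = 0.3358
c*V^2 = 0.00087 * 2116 = 1.84092
R_per_t = 0.82 + 0.3358 + 1.84092 = 2.99672 N/t
R_total = 2.99672 * 78 = 233.74 N

233.74


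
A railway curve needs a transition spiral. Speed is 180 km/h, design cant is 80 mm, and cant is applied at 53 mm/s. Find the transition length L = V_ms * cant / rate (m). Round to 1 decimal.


Convert speed: V = 180 / 3.6 = 50.0 m/s
L = 50.0 * 80 / 53
L = 4000.0 / 53
L = 75.5 m

75.5


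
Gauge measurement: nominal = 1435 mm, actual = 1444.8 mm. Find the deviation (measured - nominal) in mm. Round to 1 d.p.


Deviation = measured - nominal
Deviation = 1444.8 - 1435
Deviation = 9.8 mm

9.8


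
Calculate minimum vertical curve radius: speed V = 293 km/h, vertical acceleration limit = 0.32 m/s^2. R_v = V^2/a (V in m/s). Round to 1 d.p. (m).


Convert speed: V = 293 / 3.6 = 81.3889 m/s
V^2 = 6624.1512 m^2/s^2
R_v = 6624.1512 / 0.32
R_v = 20700.5 m

20700.5


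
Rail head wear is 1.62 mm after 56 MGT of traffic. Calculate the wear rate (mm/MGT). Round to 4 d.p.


Wear rate = total wear / cumulative tonnage
Rate = 1.62 / 56
Rate = 0.0289 mm/MGT

0.0289


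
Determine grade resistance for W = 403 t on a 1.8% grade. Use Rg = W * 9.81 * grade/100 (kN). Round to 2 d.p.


Rg = W * 9.81 * grade / 100
Rg = 403 * 9.81 * 1.8 / 100
Rg = 3953.43 * 0.018
Rg = 71.16 kN

71.16


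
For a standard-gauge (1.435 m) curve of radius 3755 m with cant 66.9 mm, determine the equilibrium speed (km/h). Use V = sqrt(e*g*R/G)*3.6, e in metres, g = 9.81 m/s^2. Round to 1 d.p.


Convert cant: e = 66.9 mm = 0.0669 m
V_ms = sqrt(0.0669 * 9.81 * 3755 / 1.435)
V_ms = sqrt(1717.327662) = 41.4407 m/s
V = 41.4407 * 3.6 = 149.2 km/h

149.2


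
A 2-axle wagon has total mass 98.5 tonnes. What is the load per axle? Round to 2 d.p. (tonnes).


Load per axle = total weight / number of axles
Load = 98.5 / 2
Load = 49.25 tonnes

49.25


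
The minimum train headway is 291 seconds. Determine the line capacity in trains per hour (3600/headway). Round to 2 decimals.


Capacity = 3600 / headway
Capacity = 3600 / 291
Capacity = 12.37 trains/hour

12.37


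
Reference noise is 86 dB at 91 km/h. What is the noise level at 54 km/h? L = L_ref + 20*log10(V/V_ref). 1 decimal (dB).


V/V_ref = 54 / 91 = 0.593407
log10(0.593407) = -0.226648
20 * -0.226648 = -4.533
L = 86 + -4.533 = 81.5 dB

81.5


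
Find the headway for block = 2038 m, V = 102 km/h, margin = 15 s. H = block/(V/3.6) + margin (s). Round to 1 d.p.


V = 102 / 3.6 = 28.3333 m/s
Block traversal time = 2038 / 28.3333 = 71.9294 s
Headway = 71.9294 + 15
Headway = 86.9 s

86.9


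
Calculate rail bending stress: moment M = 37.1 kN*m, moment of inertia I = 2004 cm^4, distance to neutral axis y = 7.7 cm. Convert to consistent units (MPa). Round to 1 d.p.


Convert units:
M = 37.1 kN*m = 37100000 N*mm
y = 7.7 cm = 77 mm
I = 2004 cm^4 = 20040000 mm^4
sigma = 37100000 * 77 / 20040000
sigma = 142.5 MPa

142.5


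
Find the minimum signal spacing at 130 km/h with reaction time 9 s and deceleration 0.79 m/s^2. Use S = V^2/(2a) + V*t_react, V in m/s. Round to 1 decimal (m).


V = 130 / 3.6 = 36.1111 m/s
Braking distance = 36.1111^2 / (2*0.79) = 825.3243 m
Sighting distance = 36.1111 * 9 = 325.0 m
S = 825.3243 + 325.0 = 1150.3 m

1150.3


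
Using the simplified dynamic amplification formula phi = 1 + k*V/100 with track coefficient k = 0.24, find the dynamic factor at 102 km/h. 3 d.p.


phi = 1 + k * V / 100
phi = 1 + 0.24 * 102 / 100
phi = 1 + 0.2448
phi = 1.245

1.245


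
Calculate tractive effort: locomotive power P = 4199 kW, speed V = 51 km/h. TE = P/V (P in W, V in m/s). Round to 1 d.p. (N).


Convert: P = 4199 kW = 4199000 W
V = 51 / 3.6 = 14.1667 m/s
TE = 4199000 / 14.1667
TE = 296400.0 N

296400.0


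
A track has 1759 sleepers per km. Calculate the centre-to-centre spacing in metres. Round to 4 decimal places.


Spacing = 1000 m / number of sleepers
Spacing = 1000 / 1759
Spacing = 0.5685 m

0.5685


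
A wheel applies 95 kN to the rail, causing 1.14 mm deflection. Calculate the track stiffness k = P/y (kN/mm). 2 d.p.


Track stiffness k = P / y
k = 95 / 1.14
k = 83.33 kN/mm

83.33


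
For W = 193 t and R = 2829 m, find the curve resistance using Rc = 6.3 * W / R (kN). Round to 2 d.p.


Rc = 6.3 * W / R
Rc = 6.3 * 193 / 2829
Rc = 1215.9 / 2829
Rc = 0.43 kN

0.43


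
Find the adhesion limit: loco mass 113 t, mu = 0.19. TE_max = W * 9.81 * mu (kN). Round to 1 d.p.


TE_max = W * g * mu
TE_max = 113 * 9.81 * 0.19
TE_max = 1108.53 * 0.19
TE_max = 210.6 kN

210.6


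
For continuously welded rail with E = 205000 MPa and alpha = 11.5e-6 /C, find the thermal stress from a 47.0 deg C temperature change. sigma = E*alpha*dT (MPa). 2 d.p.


sigma = E * alpha * dT
sigma = 205000 * 11.5e-6 * 47.0
sigma = 2.3575 * 47.0
sigma = 110.80 MPa

110.80


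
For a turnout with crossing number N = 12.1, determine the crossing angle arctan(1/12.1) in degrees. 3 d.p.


1/N = 1/12.1 = 0.082645
angle = arctan(0.082645) = 0.082457 rad
angle = 0.082457 * 180/pi = 4.724 degrees

4.724


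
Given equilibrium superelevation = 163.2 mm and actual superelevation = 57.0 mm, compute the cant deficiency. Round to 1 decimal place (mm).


Cant deficiency = equilibrium cant - actual cant
CD = 163.2 - 57.0
CD = 106.2 mm

106.2


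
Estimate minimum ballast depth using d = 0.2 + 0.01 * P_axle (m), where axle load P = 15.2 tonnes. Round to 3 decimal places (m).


d = 0.2 + 0.01 * 15.2
d = 0.2 + 0.152
d = 0.352 m

0.352


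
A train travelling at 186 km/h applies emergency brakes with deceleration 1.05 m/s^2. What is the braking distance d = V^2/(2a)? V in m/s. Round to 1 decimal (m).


Convert speed: V = 186 / 3.6 = 51.6667 m/s
V^2 = 2669.4444
d = 2669.4444 / (2 * 1.05)
d = 2669.4444 / 2.1
d = 1271.2 m

1271.2


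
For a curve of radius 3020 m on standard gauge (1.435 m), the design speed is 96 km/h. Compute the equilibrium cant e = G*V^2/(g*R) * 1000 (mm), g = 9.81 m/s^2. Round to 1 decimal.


Convert speed: V = 96 / 3.6 = 26.6667 m/s
Apply formula: e = 1.435 * 26.6667^2 / (9.81 * 3020)
e = 1.435 * 711.1111 / 29626.2
e = 0.034444 m = 34.4 mm

34.4


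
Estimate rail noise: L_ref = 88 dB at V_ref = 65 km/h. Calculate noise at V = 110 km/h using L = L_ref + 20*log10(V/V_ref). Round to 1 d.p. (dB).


V/V_ref = 110 / 65 = 1.692308
log10(1.692308) = 0.228479
20 * 0.228479 = 4.5696
L = 88 + 4.5696 = 92.6 dB

92.6


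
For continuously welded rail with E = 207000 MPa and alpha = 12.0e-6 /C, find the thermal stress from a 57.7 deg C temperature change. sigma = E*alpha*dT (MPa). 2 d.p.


sigma = E * alpha * dT
sigma = 207000 * 12.0e-6 * 57.7
sigma = 2.484 * 57.7
sigma = 143.33 MPa

143.33


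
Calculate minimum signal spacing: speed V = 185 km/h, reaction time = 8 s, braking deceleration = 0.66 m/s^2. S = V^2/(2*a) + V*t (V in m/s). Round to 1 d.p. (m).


V = 185 / 3.6 = 51.3889 m/s
Braking distance = 51.3889^2 / (2*0.66) = 2000.6196 m
Sighting distance = 51.3889 * 8 = 411.1111 m
S = 2000.6196 + 411.1111 = 2411.7 m

2411.7


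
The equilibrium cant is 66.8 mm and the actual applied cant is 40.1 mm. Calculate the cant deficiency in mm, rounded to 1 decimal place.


Cant deficiency = equilibrium cant - actual cant
CD = 66.8 - 40.1
CD = 26.7 mm

26.7


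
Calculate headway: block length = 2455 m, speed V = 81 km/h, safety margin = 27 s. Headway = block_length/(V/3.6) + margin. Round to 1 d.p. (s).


V = 81 / 3.6 = 22.5 m/s
Block traversal time = 2455 / 22.5 = 109.1111 s
Headway = 109.1111 + 27
Headway = 136.1 s

136.1


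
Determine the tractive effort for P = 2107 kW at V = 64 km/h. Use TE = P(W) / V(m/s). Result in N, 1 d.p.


Convert: P = 2107 kW = 2107000 W
V = 64 / 3.6 = 17.7778 m/s
TE = 2107000 / 17.7778
TE = 118518.8 N

118518.8


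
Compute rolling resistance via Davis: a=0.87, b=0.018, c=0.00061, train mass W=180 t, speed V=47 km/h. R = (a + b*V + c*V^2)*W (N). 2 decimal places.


b*V = 0.018 * 47 = 0.846
c*V^2 = 0.00061 * 2209 = 1.34749
R_per_t = 0.87 + 0.846 + 1.34749 = 3.06349 N/t
R_total = 3.06349 * 180 = 551.43 N

551.43


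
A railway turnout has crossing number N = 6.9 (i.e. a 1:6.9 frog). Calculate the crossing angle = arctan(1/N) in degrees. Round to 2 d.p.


1/N = 1/6.9 = 0.144928
angle = arctan(0.144928) = 0.143925 rad
angle = 0.143925 * 180/pi = 8.25 degrees

8.25


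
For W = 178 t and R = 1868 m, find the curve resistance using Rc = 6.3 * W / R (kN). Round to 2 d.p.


Rc = 6.3 * W / R
Rc = 6.3 * 178 / 1868
Rc = 1121.4 / 1868
Rc = 0.60 kN

0.60


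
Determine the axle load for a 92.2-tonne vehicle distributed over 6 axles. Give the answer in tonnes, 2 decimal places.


Load per axle = total weight / number of axles
Load = 92.2 / 6
Load = 15.37 tonnes

15.37


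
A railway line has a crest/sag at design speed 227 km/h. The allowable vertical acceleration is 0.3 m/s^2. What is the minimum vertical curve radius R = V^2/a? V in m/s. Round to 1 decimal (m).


Convert speed: V = 227 / 3.6 = 63.0556 m/s
V^2 = 3976.0031 m^2/s^2
R_v = 3976.0031 / 0.3
R_v = 13253.3 m

13253.3


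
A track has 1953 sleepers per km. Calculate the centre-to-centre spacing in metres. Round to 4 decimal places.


Spacing = 1000 m / number of sleepers
Spacing = 1000 / 1953
Spacing = 0.5120 m

0.5120


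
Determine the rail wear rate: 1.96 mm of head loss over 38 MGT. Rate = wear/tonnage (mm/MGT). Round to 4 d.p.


Wear rate = total wear / cumulative tonnage
Rate = 1.96 / 38
Rate = 0.0516 mm/MGT

0.0516


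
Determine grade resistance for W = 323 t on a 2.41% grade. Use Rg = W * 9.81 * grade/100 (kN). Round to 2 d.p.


Rg = W * 9.81 * grade / 100
Rg = 323 * 9.81 * 2.41 / 100
Rg = 3168.63 * 0.0241
Rg = 76.36 kN

76.36


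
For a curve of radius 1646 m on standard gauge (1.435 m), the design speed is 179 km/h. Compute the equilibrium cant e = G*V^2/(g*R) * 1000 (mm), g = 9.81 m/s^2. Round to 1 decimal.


Convert speed: V = 179 / 3.6 = 49.7222 m/s
Apply formula: e = 1.435 * 49.7222^2 / (9.81 * 1646)
e = 1.435 * 2472.2994 / 16147.26
e = 0.219712 m = 219.7 mm

219.7


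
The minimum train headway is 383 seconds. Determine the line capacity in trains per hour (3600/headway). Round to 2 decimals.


Capacity = 3600 / headway
Capacity = 3600 / 383
Capacity = 9.40 trains/hour

9.40


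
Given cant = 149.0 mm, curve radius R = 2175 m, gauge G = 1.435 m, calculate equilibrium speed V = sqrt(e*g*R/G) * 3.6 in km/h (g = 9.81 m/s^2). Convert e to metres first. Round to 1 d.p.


Convert cant: e = 149.0 mm = 0.1490 m
V_ms = sqrt(0.1490 * 9.81 * 2175 / 1.435)
V_ms = sqrt(2215.453484) = 47.0686 m/s
V = 47.0686 * 3.6 = 169.4 km/h

169.4


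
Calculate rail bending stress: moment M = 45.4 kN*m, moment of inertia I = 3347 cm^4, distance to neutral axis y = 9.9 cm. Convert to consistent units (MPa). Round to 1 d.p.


Convert units:
M = 45.4 kN*m = 45400000 N*mm
y = 9.9 cm = 99 mm
I = 3347 cm^4 = 33470000 mm^4
sigma = 45400000 * 99 / 33470000
sigma = 134.3 MPa

134.3


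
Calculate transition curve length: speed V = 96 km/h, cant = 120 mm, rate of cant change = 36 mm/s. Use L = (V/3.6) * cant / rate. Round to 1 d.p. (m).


Convert speed: V = 96 / 3.6 = 26.6667 m/s
L = 26.6667 * 120 / 36
L = 3200.0 / 36
L = 88.9 m

88.9


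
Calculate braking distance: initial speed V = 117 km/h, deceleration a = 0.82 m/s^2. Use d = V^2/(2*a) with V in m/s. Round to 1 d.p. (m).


Convert speed: V = 117 / 3.6 = 32.5 m/s
V^2 = 1056.25
d = 1056.25 / (2 * 0.82)
d = 1056.25 / 1.64
d = 644.1 m

644.1


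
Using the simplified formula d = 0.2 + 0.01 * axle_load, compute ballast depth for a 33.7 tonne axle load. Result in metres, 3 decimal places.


d = 0.2 + 0.01 * 33.7
d = 0.2 + 0.337
d = 0.537 m

0.537


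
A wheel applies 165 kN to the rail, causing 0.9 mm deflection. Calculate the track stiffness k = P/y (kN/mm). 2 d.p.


Track stiffness k = P / y
k = 165 / 0.9
k = 183.33 kN/mm

183.33


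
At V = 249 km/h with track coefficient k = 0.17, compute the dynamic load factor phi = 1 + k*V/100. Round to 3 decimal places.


phi = 1 + k * V / 100
phi = 1 + 0.17 * 249 / 100
phi = 1 + 0.4233
phi = 1.423

1.423


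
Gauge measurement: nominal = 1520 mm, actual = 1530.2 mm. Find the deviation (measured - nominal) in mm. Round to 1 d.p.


Deviation = measured - nominal
Deviation = 1530.2 - 1520
Deviation = 10.2 mm

10.2


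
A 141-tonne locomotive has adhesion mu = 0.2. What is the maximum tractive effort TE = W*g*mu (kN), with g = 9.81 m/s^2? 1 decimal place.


TE_max = W * g * mu
TE_max = 141 * 9.81 * 0.2
TE_max = 1383.21 * 0.2
TE_max = 276.6 kN

276.6


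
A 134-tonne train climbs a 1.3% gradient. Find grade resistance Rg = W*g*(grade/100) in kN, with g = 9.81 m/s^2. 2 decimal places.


Rg = W * 9.81 * grade / 100
Rg = 134 * 9.81 * 1.3 / 100
Rg = 1314.54 * 0.013
Rg = 17.09 kN

17.09


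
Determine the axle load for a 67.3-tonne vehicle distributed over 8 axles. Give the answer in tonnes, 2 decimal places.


Load per axle = total weight / number of axles
Load = 67.3 / 8
Load = 8.41 tonnes

8.41


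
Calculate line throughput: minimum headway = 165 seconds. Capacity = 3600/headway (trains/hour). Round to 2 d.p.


Capacity = 3600 / headway
Capacity = 3600 / 165
Capacity = 21.82 trains/hour

21.82


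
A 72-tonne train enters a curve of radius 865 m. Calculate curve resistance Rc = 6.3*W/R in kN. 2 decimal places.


Rc = 6.3 * W / R
Rc = 6.3 * 72 / 865
Rc = 453.6 / 865
Rc = 0.52 kN

0.52


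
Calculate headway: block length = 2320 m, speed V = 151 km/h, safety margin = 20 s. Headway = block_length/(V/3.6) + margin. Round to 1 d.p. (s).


V = 151 / 3.6 = 41.9444 m/s
Block traversal time = 2320 / 41.9444 = 55.3113 s
Headway = 55.3113 + 20
Headway = 75.3 s

75.3


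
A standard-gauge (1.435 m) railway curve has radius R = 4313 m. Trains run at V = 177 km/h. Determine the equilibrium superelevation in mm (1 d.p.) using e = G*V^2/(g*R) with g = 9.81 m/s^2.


Convert speed: V = 177 / 3.6 = 49.1667 m/s
Apply formula: e = 1.435 * 49.1667^2 / (9.81 * 4313)
e = 1.435 * 2417.3611 / 42310.53
e = 0.081987 m = 82.0 mm

82.0


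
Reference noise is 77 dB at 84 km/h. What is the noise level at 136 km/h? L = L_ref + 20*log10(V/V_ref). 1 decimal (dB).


V/V_ref = 136 / 84 = 1.619048
log10(1.619048) = 0.20926
20 * 0.20926 = 4.1852
L = 77 + 4.1852 = 81.2 dB

81.2


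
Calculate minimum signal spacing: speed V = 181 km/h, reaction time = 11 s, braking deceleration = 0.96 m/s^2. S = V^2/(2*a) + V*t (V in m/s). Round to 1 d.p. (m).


V = 181 / 3.6 = 50.2778 m/s
Braking distance = 50.2778^2 / (2*0.96) = 1316.5911 m
Sighting distance = 50.2778 * 11 = 553.0556 m
S = 1316.5911 + 553.0556 = 1869.6 m

1869.6


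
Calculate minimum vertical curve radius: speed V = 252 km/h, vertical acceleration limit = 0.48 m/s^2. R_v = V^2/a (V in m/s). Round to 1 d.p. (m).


Convert speed: V = 252 / 3.6 = 70.0 m/s
V^2 = 4900.0 m^2/s^2
R_v = 4900.0 / 0.48
R_v = 10208.3 m

10208.3


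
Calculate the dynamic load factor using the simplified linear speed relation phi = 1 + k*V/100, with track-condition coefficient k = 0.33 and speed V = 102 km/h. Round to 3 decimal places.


phi = 1 + k * V / 100
phi = 1 + 0.33 * 102 / 100
phi = 1 + 0.3366
phi = 1.337

1.337


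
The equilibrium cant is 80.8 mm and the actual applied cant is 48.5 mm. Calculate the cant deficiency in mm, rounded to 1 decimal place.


Cant deficiency = equilibrium cant - actual cant
CD = 80.8 - 48.5
CD = 32.3 mm

32.3


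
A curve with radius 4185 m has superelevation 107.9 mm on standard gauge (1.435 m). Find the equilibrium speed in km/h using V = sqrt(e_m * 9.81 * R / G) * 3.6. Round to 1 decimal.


Convert cant: e = 107.9 mm = 0.1079 m
V_ms = sqrt(0.1079 * 9.81 * 4185 / 1.435)
V_ms = sqrt(3086.981404) = 55.5606 m/s
V = 55.5606 * 3.6 = 200.0 km/h

200.0


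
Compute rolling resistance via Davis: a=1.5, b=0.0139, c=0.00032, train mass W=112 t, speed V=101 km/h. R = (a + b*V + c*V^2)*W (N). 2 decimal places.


b*V = 0.0139 * 101 = 1.4039
c*V^2 = 0.00032 * 10201 = 3.26432
R_per_t = 1.5 + 1.4039 + 3.26432 = 6.16822 N/t
R_total = 6.16822 * 112 = 690.84 N

690.84


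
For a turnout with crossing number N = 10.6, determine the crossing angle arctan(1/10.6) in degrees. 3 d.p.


1/N = 1/10.6 = 0.09434
angle = arctan(0.09434) = 0.094061 rad
angle = 0.094061 * 180/pi = 5.389 degrees

5.389


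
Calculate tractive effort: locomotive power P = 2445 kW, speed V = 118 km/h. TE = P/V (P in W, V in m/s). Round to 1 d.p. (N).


Convert: P = 2445 kW = 2445000 W
V = 118 / 3.6 = 32.7778 m/s
TE = 2445000 / 32.7778
TE = 74593.2 N

74593.2


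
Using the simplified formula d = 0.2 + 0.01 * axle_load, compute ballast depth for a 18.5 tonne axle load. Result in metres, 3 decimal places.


d = 0.2 + 0.01 * 18.5
d = 0.2 + 0.185
d = 0.385 m

0.385


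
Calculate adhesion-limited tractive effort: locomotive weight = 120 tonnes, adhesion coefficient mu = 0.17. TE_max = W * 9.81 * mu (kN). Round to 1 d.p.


TE_max = W * g * mu
TE_max = 120 * 9.81 * 0.17
TE_max = 1177.2 * 0.17
TE_max = 200.1 kN

200.1


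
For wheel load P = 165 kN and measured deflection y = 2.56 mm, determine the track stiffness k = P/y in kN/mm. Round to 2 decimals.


Track stiffness k = P / y
k = 165 / 2.56
k = 64.45 kN/mm

64.45


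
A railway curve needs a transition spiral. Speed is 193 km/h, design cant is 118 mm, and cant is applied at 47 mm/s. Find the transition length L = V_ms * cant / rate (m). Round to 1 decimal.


Convert speed: V = 193 / 3.6 = 53.6111 m/s
L = 53.6111 * 118 / 47
L = 6326.1111 / 47
L = 134.6 m

134.6


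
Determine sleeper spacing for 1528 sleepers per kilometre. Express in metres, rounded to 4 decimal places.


Spacing = 1000 m / number of sleepers
Spacing = 1000 / 1528
Spacing = 0.6545 m

0.6545


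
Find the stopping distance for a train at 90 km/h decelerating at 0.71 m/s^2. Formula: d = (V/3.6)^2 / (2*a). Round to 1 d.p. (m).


Convert speed: V = 90 / 3.6 = 25.0 m/s
V^2 = 625.0
d = 625.0 / (2 * 0.71)
d = 625.0 / 1.42
d = 440.1 m

440.1


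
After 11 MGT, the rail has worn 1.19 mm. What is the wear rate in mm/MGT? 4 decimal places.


Wear rate = total wear / cumulative tonnage
Rate = 1.19 / 11
Rate = 0.1082 mm/MGT

0.1082


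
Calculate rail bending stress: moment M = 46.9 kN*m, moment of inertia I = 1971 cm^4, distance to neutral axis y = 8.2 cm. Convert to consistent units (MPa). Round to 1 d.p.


Convert units:
M = 46.9 kN*m = 46900000 N*mm
y = 8.2 cm = 82 mm
I = 1971 cm^4 = 19710000 mm^4
sigma = 46900000 * 82 / 19710000
sigma = 195.1 MPa

195.1


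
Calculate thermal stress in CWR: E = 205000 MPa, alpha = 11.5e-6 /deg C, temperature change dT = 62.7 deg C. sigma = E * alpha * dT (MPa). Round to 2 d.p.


sigma = E * alpha * dT
sigma = 205000 * 11.5e-6 * 62.7
sigma = 2.3575 * 62.7
sigma = 147.82 MPa

147.82


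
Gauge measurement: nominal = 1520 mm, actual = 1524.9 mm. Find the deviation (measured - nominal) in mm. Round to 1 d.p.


Deviation = measured - nominal
Deviation = 1524.9 - 1520
Deviation = 4.9 mm

4.9


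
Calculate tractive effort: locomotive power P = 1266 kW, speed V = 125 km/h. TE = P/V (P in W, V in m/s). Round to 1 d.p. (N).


Convert: P = 1266 kW = 1266000 W
V = 125 / 3.6 = 34.7222 m/s
TE = 1266000 / 34.7222
TE = 36460.8 N

36460.8


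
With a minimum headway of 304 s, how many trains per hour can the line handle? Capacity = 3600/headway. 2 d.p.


Capacity = 3600 / headway
Capacity = 3600 / 304
Capacity = 11.84 trains/hour

11.84


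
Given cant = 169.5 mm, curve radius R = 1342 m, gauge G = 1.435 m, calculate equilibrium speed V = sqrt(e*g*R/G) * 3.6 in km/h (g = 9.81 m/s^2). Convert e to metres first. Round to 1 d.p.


Convert cant: e = 169.5 mm = 0.1695 m
V_ms = sqrt(0.1695 * 9.81 * 1342 / 1.435)
V_ms = sqrt(1555.031979) = 39.4339 m/s
V = 39.4339 * 3.6 = 142.0 km/h

142.0


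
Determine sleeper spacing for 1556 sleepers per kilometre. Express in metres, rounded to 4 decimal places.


Spacing = 1000 m / number of sleepers
Spacing = 1000 / 1556
Spacing = 0.6427 m

0.6427


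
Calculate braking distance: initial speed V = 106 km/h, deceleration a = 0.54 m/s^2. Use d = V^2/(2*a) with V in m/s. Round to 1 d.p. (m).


Convert speed: V = 106 / 3.6 = 29.4444 m/s
V^2 = 866.9753
d = 866.9753 / (2 * 0.54)
d = 866.9753 / 1.08
d = 802.8 m

802.8


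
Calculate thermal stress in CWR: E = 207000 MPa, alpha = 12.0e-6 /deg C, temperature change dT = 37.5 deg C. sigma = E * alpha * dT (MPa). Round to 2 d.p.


sigma = E * alpha * dT
sigma = 207000 * 12.0e-6 * 37.5
sigma = 2.484 * 37.5
sigma = 93.15 MPa

93.15


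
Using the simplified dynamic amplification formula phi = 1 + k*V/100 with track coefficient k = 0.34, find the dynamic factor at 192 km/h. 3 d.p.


phi = 1 + k * V / 100
phi = 1 + 0.34 * 192 / 100
phi = 1 + 0.6528
phi = 1.653

1.653


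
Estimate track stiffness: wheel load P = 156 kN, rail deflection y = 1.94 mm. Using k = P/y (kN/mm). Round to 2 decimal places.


Track stiffness k = P / y
k = 156 / 1.94
k = 80.41 kN/mm

80.41


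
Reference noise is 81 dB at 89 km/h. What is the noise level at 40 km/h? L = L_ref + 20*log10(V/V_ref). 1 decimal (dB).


V/V_ref = 40 / 89 = 0.449438
log10(0.449438) = -0.34733
20 * -0.34733 = -6.9466
L = 81 + -6.9466 = 74.1 dB

74.1


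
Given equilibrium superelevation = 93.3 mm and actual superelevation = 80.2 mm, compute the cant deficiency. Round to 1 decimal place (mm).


Cant deficiency = equilibrium cant - actual cant
CD = 93.3 - 80.2
CD = 13.1 mm

13.1


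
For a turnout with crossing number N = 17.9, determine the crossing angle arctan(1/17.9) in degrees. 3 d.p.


1/N = 1/17.9 = 0.055866
angle = arctan(0.055866) = 0.055808 rad
angle = 0.055808 * 180/pi = 3.198 degrees

3.198


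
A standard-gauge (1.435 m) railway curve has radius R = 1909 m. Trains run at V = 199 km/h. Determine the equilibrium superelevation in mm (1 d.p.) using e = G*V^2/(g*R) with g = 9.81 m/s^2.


Convert speed: V = 199 / 3.6 = 55.2778 m/s
Apply formula: e = 1.435 * 55.2778^2 / (9.81 * 1909)
e = 1.435 * 3055.6327 / 18727.29
e = 0.234141 m = 234.1 mm

234.1


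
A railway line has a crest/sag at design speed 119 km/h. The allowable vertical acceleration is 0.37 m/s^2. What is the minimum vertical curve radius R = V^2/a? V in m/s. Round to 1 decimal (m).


Convert speed: V = 119 / 3.6 = 33.0556 m/s
V^2 = 1092.6698 m^2/s^2
R_v = 1092.6698 / 0.37
R_v = 2953.2 m

2953.2
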